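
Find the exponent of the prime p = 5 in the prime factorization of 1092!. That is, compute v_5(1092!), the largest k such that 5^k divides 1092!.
v_5(1092!) = 270

Legendre's formula: v_p(n!) = Σ_{k ≥ 1} ⌊n / p^k⌋. For p = 5, n = 1092, the terms are:
  ⌊1092/5^1⌋ = ⌊1092/5⌋ = 218
  ⌊1092/5^2⌋ = ⌊1092/25⌋ = 43
  ⌊1092/5^3⌋ = ⌊1092/125⌋ = 8
  ⌊1092/5^4⌋ = ⌊1092/625⌋ = 1
(the next term ⌊1092/5^5⌋ = 0, terminating the sum). Summing: v_5(1092!) = 218 + 43 + 8 + 1 = 270.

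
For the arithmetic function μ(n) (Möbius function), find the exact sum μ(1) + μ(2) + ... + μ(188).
Σ_{n ≤ 188} μ(n) = -3

Compute μ(n) for each 1 ≤ n ≤ 188: μ(1) = 1, μ(2) = -1, μ(3) = -1, μ(4) = 0, μ(5) = -1, μ(6) = 1, μ(7) = -1, μ(8) = 0, μ(9) = 0, μ(10) = 1, μ(11) = -1, μ(12) = 0, μ(13) = -1, μ(14) = 1, μ(15) = 1, μ(16) = 0, μ(17) = -1, μ(18) = 0, μ(19) = -1, μ(20) = 0, μ(21) = 1, μ(22) = 1, μ(23) = -1, μ(24) = 0, μ(25) = 0, μ(26) = 1, μ(27) = 0, μ(28) = 0, μ(29) = -1, μ(30) = -1, μ(31) = -1, μ(32) = 0, μ(33) = 1, μ(34) = 1, μ(35) = 1, μ(36) = 0, μ(37) = -1, μ(38) = 1, μ(39) = 1, μ(40) = 0, μ(41) = -1, μ(42) = -1, μ(43) = -1, μ(44) = 0, μ(45) = 0, μ(46) = 1, μ(47) = -1, μ(48) = 0, μ(49) = 0, μ(50) = 0, μ(51) = 1, μ(52) = 0, μ(53) = -1, μ(54) = 0, μ(55) = 1, μ(56) = 0, μ(57) = 1, μ(58) = 1, μ(59) = -1, μ(60) = 0, μ(61) = -1, μ(62) = 1, μ(63) = 0, μ(64) = 0, μ(65) = 1, μ(66) = -1, μ(67) = -1, μ(68) = 0, μ(69) = 1, μ(70) = -1, μ(71) = -1, μ(72) = 0, μ(73) = -1, μ(74) = 1, μ(75) = 0, μ(76) = 0, μ(77) = 1, μ(78) = -1, μ(79) = -1, μ(80) = 0, μ(81) = 0, μ(82) = 1, μ(83) = -1, μ(84) = 0, μ(85) = 1, μ(86) = 1, μ(87) = 1, μ(88) = 0, μ(89) = -1, μ(90) = 0, μ(91) = 1, μ(92) = 0, μ(93) = 1, μ(94) = 1, μ(95) = 1, μ(96) = 0, μ(97) = -1, μ(98) = 0, μ(99) = 0, μ(100) = 0, μ(101) = -1, μ(102) = -1, μ(103) = -1, μ(104) = 0, μ(105) = -1, μ(106) = 1, μ(107) = -1, μ(108) = 0, μ(109) = -1, μ(110) = -1, μ(111) = 1, μ(112) = 0, μ(113) = -1, μ(114) = -1, μ(115) = 1, μ(116) = 0, μ(117) = 0, μ(118) = 1, μ(119) = 1, μ(120) = 0, μ(121) = 0, μ(122) = 1, μ(123) = 1, μ(124) = 0, μ(125) = 0, μ(126) = 0, μ(127) = -1, μ(128) = 0, μ(129) = 1, μ(130) = -1, μ(131) = -1, μ(132) = 0, μ(133) = 1, μ(134) = 1, μ(135) = 0, μ(136) = 0, μ(137) = -1, μ(138) = -1, μ(139) = -1, μ(140) = 0, μ(141) = 1, μ(142) = 1, μ(143) = 1, μ(144) = 0, μ(145) = 1, μ(146) = 1, μ(147) = 0, μ(148) = 0, μ(149) = -1, μ(150) = 0, μ(151) = -1, μ(152) = 0, μ(153) = 0, μ(154) = -1, μ(155) = 1, μ(156) = 0, μ(157) = -1, μ(158) = 1, μ(159) = 1, μ(160) = 0, μ(161) = 1, μ(162) = 0, μ(163) = -1, μ(164) = 0, μ(165) = -1, μ(166) = 1, μ(167) = -1, μ(168) = 0, μ(169) = 0, μ(170) = -1, μ(171) = 0, μ(172) = 0, μ(173) = -1, μ(174) = -1, μ(175) = 0, μ(176) = 0, μ(177) = 1, μ(178) = 1, μ(179) = -1, μ(180) = 0, μ(181) = -1, μ(182) = -1, μ(183) = 1, μ(184) = 0, μ(185) = 1, μ(186) = -1, μ(187) = 1, μ(188) = 0. Summing all 188 values: -3. (Mertens function M(x) = Σ_{n ≤ x} μ(n); on average M(x) should be small (PNT ⟺ M(x) = o(x)).)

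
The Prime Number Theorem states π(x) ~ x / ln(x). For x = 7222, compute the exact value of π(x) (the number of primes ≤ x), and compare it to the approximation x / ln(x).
π(7222) = 923;  x/ln(x) ≈ 812.84;  relative error ≈ 11.93%.

Directly count primes up to 7222: π(7222) = 923. The PNT approximation gives 7222/ln(7222) ≈ 7222/8.88489 ≈ 812.84. Relative error (π(x) − x/ln(x)) / π(x) ≈ 11.93%; the approximation is known to undercount slightly (Li(x) is a better estimate).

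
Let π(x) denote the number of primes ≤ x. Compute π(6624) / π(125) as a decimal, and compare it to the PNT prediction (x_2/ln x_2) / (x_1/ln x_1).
π(6624)/π(125) = 855/30 ≈ 28.5000;  PNT prediction ≈ 29.0803.

π(125) = 30 and π(6624) = 855, so π(6624)/π(125) ≈ 28.5000. The PNT-predicted ratio is (6624/ln(6624)) / (125/ln(125)) ≈ 29.0803. The two agree to within a few percent, as expected.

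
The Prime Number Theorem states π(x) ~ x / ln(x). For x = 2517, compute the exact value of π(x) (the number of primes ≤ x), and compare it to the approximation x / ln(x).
π(2517) = 368;  x/ln(x) ≈ 321.42;  relative error ≈ 12.66%.

Directly count primes up to 2517: π(2517) = 368. The PNT approximation gives 2517/ln(2517) ≈ 2517/7.83082 ≈ 321.42. Relative error (π(x) − x/ln(x)) / π(x) ≈ 12.66%; the approximation is known to undercount slightly (Li(x) is a better estimate).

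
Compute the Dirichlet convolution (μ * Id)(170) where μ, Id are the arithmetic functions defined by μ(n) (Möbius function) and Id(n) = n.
(μ * Id)(170) = 64

Divisors of 170: [1, 2, 5, 10, 17, 34, 85, 170]. For each d | 170:
  d = 1: μ(1) · Id(170/1) = 1 · 170 = 170
  d = 2: μ(2) · Id(170/2) = -1 · 85 = -85
  d = 5: μ(5) · Id(170/5) = -1 · 34 = -34
  d = 10: μ(10) · Id(170/10) = 1 · 17 = 17
  d = 17: μ(17) · Id(170/17) = -1 · 10 = -10
  d = 34: μ(34) · Id(170/34) = 1 · 5 = 5
  d = 85: μ(85) · Id(170/85) = 1 · 2 = 2
  d = 170: μ(170) · Id(170/170) = -1 · 1 = -1
Summing: (μ * Id)(170) = 170 + -85 + -34 + 17 + -10 + 5 + 2 + -1 = 64.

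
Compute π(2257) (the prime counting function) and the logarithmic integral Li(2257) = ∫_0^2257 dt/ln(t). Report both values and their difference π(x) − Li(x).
π(2257) = 335;  Li(2257) ≈ 348.35;  π(x) − Li(x) ≈ -13.35.

Direct count of primes ≤ 2257 gives π(2257) = 335. Numerical evaluation of the logarithmic integral gives Li(2257) ≈ 348.35. The difference π(x) − Li(x) ≈ -13.35 is typically negative for small/moderate x (Li(x) overestimates), though Littlewood's theorem shows this sign changes infinitely often.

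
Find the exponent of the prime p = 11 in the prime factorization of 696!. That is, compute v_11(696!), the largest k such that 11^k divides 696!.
v_11(696!) = 68

Legendre's formula: v_p(n!) = Σ_{k ≥ 1} ⌊n / p^k⌋. For p = 11, n = 696, the terms are:
  ⌊696/11^1⌋ = ⌊696/11⌋ = 63
  ⌊696/11^2⌋ = ⌊696/121⌋ = 5
(the next term ⌊696/11^3⌋ = 0, terminating the sum). Summing: v_11(696!) = 63 + 5 = 68.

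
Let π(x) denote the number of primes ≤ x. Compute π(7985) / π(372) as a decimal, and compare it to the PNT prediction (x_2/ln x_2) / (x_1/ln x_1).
π(7985)/π(372) = 1006/73 ≈ 13.7808;  PNT prediction ≈ 14.1397.

π(372) = 73 and π(7985) = 1006, so π(7985)/π(372) ≈ 13.7808. The PNT-predicted ratio is (7985/ln(7985)) / (372/ln(372)) ≈ 14.1397. The two agree to within a few percent, as expected.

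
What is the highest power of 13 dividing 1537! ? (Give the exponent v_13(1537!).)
v_13(1537!) = 127

Legendre's formula: v_p(n!) = Σ_{k ≥ 1} ⌊n / p^k⌋. For p = 13, n = 1537, the terms are:
  ⌊1537/13^1⌋ = ⌊1537/13⌋ = 118
  ⌊1537/13^2⌋ = ⌊1537/169⌋ = 9
(the next term ⌊1537/13^3⌋ = 0, terminating the sum). Summing: v_13(1537!) = 118 + 9 = 127.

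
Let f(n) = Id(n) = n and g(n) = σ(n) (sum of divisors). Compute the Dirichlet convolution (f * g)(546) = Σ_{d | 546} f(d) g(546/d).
(Id * σ)(546) = 14175

Divisors of 546: [1, 2, 3, 6, 7, 13, 14, 21, 26, 39, 42, 78, 91, 182, 273, 546]. For each d | 546:
  d = 1: Id(1) · σ(546/1) = 1 · 1344 = 1344
  d = 2: Id(2) · σ(546/2) = 2 · 448 = 896
  d = 3: Id(3) · σ(546/3) = 3 · 336 = 1008
  d = 6: Id(6) · σ(546/6) = 6 · 112 = 672
  d = 7: Id(7) · σ(546/7) = 7 · 168 = 1176
  d = 13: Id(13) · σ(546/13) = 13 · 96 = 1248
  d = 14: Id(14) · σ(546/14) = 14 · 56 = 784
  d = 21: Id(21) · σ(546/21) = 21 · 42 = 882
  d = 26: Id(26) · σ(546/26) = 26 · 32 = 832
  d = 39: Id(39) · σ(546/39) = 39 · 24 = 936
  d = 42: Id(42) · σ(546/42) = 42 · 14 = 588
  d = 78: Id(78) · σ(546/78) = 78 · 8 = 624
  d = 91: Id(91) · σ(546/91) = 91 · 12 = 1092
  d = 182: Id(182) · σ(546/182) = 182 · 4 = 728
  d = 273: Id(273) · σ(546/273) = 273 · 3 = 819
  d = 546: Id(546) · σ(546/546) = 546 · 1 = 546
Summing: (Id * σ)(546) = 1344 + 896 + 1008 + 672 + 1176 + 1248 + 784 + 882 + 832 + 936 + 588 + 624 + 1092 + 728 + 819 + 546 = 14175.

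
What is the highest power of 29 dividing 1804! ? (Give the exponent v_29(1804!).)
v_29(1804!) = 64

Legendre's formula: v_p(n!) = Σ_{k ≥ 1} ⌊n / p^k⌋. For p = 29, n = 1804, the terms are:
  ⌊1804/29^1⌋ = ⌊1804/29⌋ = 62
  ⌊1804/29^2⌋ = ⌊1804/841⌋ = 2
(the next term ⌊1804/29^3⌋ = 0, terminating the sum). Summing: v_29(1804!) = 62 + 2 = 64.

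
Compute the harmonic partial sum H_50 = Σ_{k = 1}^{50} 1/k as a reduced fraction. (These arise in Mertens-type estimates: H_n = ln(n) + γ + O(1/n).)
H_50 = 13943237577224054960759/3099044504245996706400

Direct summation: H_50 = 1 + 1/2 + ... + 1/50. The least common denominator is lcm(1, ..., 50) = 3099044504245996706400; over this denominator the numerator is 3099044504245996706400 + 1549522252122998353200 + 1033014834748665568800 + 774761126061499176600 + 619808900849199341280 + 516507417374332784400 + 442720643463713815200 + 387380563030749588300 + 344338278249555189600 + 309904450424599670640 + 281731318567817882400 + 258253708687166392200 + 238388038788153592800 + 221360321731856907600 + 206602966949733113760 + 193690281515374794150 + 182296735543882159200 + 172169139124777594800 + 163107605486631405600 + 154952225212299835320 + 147573547821237938400 + 140865659283908941200 + 134741065401999856800 + 129126854343583196100 + 123961780169839868256 + 119194019394076796400 + 114779426083185063200 + 110680160865928453800 + 106863603594689541600 + 103301483474866556880 + 99969177556322474400 + 96845140757687397075 + 93910439522605960800 + 91148367771941079600 + 88544128692742763040 + 86084569562388797400 + 83757959574216127200 + 81553802743315702800 + 79462679596051197600 + 77476112606149917660 + 75586451323073090400 + 73786773910618969200 + 72070802424325504800 + 70432829641954470600 + 68867655649911037920 + 67370532700999928400 + 65937117111616951200 + 64563427171791598050 + 63245806209101973600 + 61980890084919934128 = 13943237577224054960759, so H_50 = 13943237577224054960759/3099044504245996706400 (already in lowest terms) ≈ 4.49921. (The PNT-adjacent estimate ln(50) + γ ≈ 4.48924 matches within O(1/n).)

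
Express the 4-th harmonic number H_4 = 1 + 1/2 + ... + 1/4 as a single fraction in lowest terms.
H_4 = 25/12

Direct summation: H_4 = 1 + 1/2 + ... + 1/4. The least common denominator is lcm(1, ..., 4) = 12; over this denominator the numerator is 12 + 6 + 4 + 3 = 25, so H_4 = 25/12 (already in lowest terms) ≈ 2.08333. (The PNT-adjacent estimate ln(4) + γ ≈ 1.96351 matches within O(1/n).)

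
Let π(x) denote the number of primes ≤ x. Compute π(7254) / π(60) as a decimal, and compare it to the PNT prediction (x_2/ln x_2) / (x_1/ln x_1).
π(7254)/π(60) = 928/17 ≈ 54.5882;  PNT prediction ≈ 55.6856.

π(60) = 17 and π(7254) = 928, so π(7254)/π(60) ≈ 54.5882. The PNT-predicted ratio is (7254/ln(7254)) / (60/ln(60)) ≈ 55.6856. The two agree to within a few percent, as expected.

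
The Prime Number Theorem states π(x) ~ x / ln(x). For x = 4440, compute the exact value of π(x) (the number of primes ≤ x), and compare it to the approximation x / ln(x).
π(4440) = 602;  x/ln(x) ≈ 528.67;  relative error ≈ 12.18%.

Directly count primes up to 4440: π(4440) = 602. The PNT approximation gives 4440/ln(4440) ≈ 4440/8.39841 ≈ 528.67. Relative error (π(x) − x/ln(x)) / π(x) ≈ 12.18%; the approximation is known to undercount slightly (Li(x) is a better estimate).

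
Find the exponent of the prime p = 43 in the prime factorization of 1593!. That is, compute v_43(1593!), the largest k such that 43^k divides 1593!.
v_43(1593!) = 37

Legendre's formula: v_p(n!) = Σ_{k ≥ 1} ⌊n / p^k⌋. For p = 43, n = 1593, the terms are:
  ⌊1593/43^1⌋ = ⌊1593/43⌋ = 37
(the next term ⌊1593/43^2⌋ = 0, terminating the sum). Summing: v_43(1593!) = 37 = 37.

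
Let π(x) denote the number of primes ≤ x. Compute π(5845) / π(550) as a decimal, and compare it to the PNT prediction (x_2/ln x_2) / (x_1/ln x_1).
π(5845)/π(550) = 767/101 ≈ 7.5941;  PNT prediction ≈ 7.7314.

π(550) = 101 and π(5845) = 767, so π(5845)/π(550) ≈ 7.5941. The PNT-predicted ratio is (5845/ln(5845)) / (550/ln(550)) ≈ 7.7314. The two agree to within a few percent, as expected.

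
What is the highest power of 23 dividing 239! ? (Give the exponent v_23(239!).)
v_23(239!) = 10

Legendre's formula: v_p(n!) = Σ_{k ≥ 1} ⌊n / p^k⌋. For p = 23, n = 239, the terms are:
  ⌊239/23^1⌋ = ⌊239/23⌋ = 10
(the next term ⌊239/23^2⌋ = 0, terminating the sum). Summing: v_23(239!) = 10 = 10.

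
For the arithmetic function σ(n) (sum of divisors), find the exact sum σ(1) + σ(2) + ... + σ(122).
Σ_{n ≤ 122} σ(n) = 12292

Compute σ(n) for each 1 ≤ n ≤ 122: σ(1) = 1, σ(2) = 3, σ(3) = 4, σ(4) = 7, σ(5) = 6, σ(6) = 12, σ(7) = 8, σ(8) = 15, σ(9) = 13, σ(10) = 18, σ(11) = 12, σ(12) = 28, σ(13) = 14, σ(14) = 24, σ(15) = 24, σ(16) = 31, σ(17) = 18, σ(18) = 39, σ(19) = 20, σ(20) = 42, σ(21) = 32, σ(22) = 36, σ(23) = 24, σ(24) = 60, σ(25) = 31, σ(26) = 42, σ(27) = 40, σ(28) = 56, σ(29) = 30, σ(30) = 72, σ(31) = 32, σ(32) = 63, σ(33) = 48, σ(34) = 54, σ(35) = 48, σ(36) = 91, σ(37) = 38, σ(38) = 60, σ(39) = 56, σ(40) = 90, σ(41) = 42, σ(42) = 96, σ(43) = 44, σ(44) = 84, σ(45) = 78, σ(46) = 72, σ(47) = 48, σ(48) = 124, σ(49) = 57, σ(50) = 93, σ(51) = 72, σ(52) = 98, σ(53) = 54, σ(54) = 120, σ(55) = 72, σ(56) = 120, σ(57) = 80, σ(58) = 90, σ(59) = 60, σ(60) = 168, σ(61) = 62, σ(62) = 96, σ(63) = 104, σ(64) = 127, σ(65) = 84, σ(66) = 144, σ(67) = 68, σ(68) = 126, σ(69) = 96, σ(70) = 144, σ(71) = 72, σ(72) = 195, σ(73) = 74, σ(74) = 114, σ(75) = 124, σ(76) = 140, σ(77) = 96, σ(78) = 168, σ(79) = 80, σ(80) = 186, σ(81) = 121, σ(82) = 126, σ(83) = 84, σ(84) = 224, σ(85) = 108, σ(86) = 132, σ(87) = 120, σ(88) = 180, σ(89) = 90, σ(90) = 234, σ(91) = 112, σ(92) = 168, σ(93) = 128, σ(94) = 144, σ(95) = 120, σ(96) = 252, σ(97) = 98, σ(98) = 171, σ(99) = 156, σ(100) = 217, σ(101) = 102, σ(102) = 216, σ(103) = 104, σ(104) = 210, σ(105) = 192, σ(106) = 162, σ(107) = 108, σ(108) = 280, σ(109) = 110, σ(110) = 216, σ(111) = 152, σ(112) = 248, σ(113) = 114, σ(114) = 240, σ(115) = 144, σ(116) = 210, σ(117) = 182, σ(118) = 180, σ(119) = 144, σ(120) = 360, σ(121) = 133, σ(122) = 186. Summing all 122 values: 12292. (Average order: Σ_{n ≤ x} σ(n) ~ (π²/12) x². For x = 122, (π²/12)·122² ≈ 12241.60.)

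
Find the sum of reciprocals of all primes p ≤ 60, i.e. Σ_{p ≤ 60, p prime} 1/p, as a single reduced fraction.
Σ 1/p = 3263815694539731437539/1922760350154212639070

π(60) = 17, so the primes ≤ 60 are [2, 3, 5, 7, 11, 13, 17, 19, 23, 29, 31, 37, 41, 43, 47, 53, 59]. Summing 1/p over these primes: 3263815694539731437539/1922760350154212639070 ≈ 1.6975. Mertens estimate ln ln(60) + 0.2615 ≈ 1.6711.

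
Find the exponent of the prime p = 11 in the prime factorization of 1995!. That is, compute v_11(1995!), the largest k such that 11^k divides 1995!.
v_11(1995!) = 198

Legendre's formula: v_p(n!) = Σ_{k ≥ 1} ⌊n / p^k⌋. For p = 11, n = 1995, the terms are:
  ⌊1995/11^1⌋ = ⌊1995/11⌋ = 181
  ⌊1995/11^2⌋ = ⌊1995/121⌋ = 16
  ⌊1995/11^3⌋ = ⌊1995/1331⌋ = 1
(the next term ⌊1995/11^4⌋ = 0, terminating the sum). Summing: v_11(1995!) = 181 + 16 + 1 = 198.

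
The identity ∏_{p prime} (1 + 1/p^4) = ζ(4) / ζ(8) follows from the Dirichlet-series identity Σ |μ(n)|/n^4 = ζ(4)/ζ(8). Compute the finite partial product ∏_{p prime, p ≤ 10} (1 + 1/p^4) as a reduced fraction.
∏ = 262011361/243101250

The primes p ≤ 10 are [2, 3, 5, 7]. For each, (1 + 1/p^4) = (p^4 + 1)/p^4. Multiplying these fractions over p ∈ [2, 3, 5, 7] gives 262011361/243101250. (In the limit P → ∞ this tends to ζ(4)/ζ(8).)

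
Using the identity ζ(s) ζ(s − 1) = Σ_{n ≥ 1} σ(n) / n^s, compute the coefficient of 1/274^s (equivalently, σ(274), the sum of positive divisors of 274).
σ(274) = 414

In the product (Σ m^0/m^s)(Σ k / k^s) = Σ (Σ_{d | n} d) / n^s, the coefficient of 1/n^s is σ(n) = Σ_{d | n} d. For n = 274, divisors are [1, 2, 137, 274]; summing: σ(274) = 414.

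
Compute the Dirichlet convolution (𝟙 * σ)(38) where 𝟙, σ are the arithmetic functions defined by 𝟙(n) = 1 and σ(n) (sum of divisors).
(𝟙 * σ)(38) = 84

Divisors of 38: [1, 2, 19, 38]. For each d | 38:
  d = 1: 𝟙(1) · σ(38/1) = 1 · 60 = 60
  d = 2: 𝟙(2) · σ(38/2) = 1 · 20 = 20
  d = 19: 𝟙(19) · σ(38/19) = 1 · 3 = 3
  d = 38: 𝟙(38) · σ(38/38) = 1 · 1 = 1
Summing: (𝟙 * σ)(38) = 60 + 20 + 3 + 1 = 84.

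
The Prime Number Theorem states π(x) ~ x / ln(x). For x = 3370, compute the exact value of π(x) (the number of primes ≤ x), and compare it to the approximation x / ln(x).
π(3370) = 474;  x/ln(x) ≈ 414.89;  relative error ≈ 12.47%.

Directly count primes up to 3370: π(3370) = 474. The PNT approximation gives 3370/ln(3370) ≈ 3370/8.12267 ≈ 414.89. Relative error (π(x) − x/ln(x)) / π(x) ≈ 12.47%; the approximation is known to undercount slightly (Li(x) is a better estimate).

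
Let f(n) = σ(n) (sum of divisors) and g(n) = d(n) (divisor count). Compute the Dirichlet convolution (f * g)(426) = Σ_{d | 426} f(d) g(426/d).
(σ * d)(426) = 2220

Divisors of 426: [1, 2, 3, 6, 71, 142, 213, 426]. For each d | 426:
  d = 1: σ(1) · d(426/1) = 1 · 8 = 8
  d = 2: σ(2) · d(426/2) = 3 · 4 = 12
  d = 3: σ(3) · d(426/3) = 4 · 4 = 16
  d = 6: σ(6) · d(426/6) = 12 · 2 = 24
  d = 71: σ(71) · d(426/71) = 72 · 4 = 288
  d = 142: σ(142) · d(426/142) = 216 · 2 = 432
  d = 213: σ(213) · d(426/213) = 288 · 2 = 576
  d = 426: σ(426) · d(426/426) = 864 · 1 = 864
Summing: (σ * d)(426) = 8 + 12 + 16 + 24 + 288 + 432 + 576 + 864 = 2220.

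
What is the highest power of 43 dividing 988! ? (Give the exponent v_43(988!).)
v_43(988!) = 22

Legendre's formula: v_p(n!) = Σ_{k ≥ 1} ⌊n / p^k⌋. For p = 43, n = 988, the terms are:
  ⌊988/43^1⌋ = ⌊988/43⌋ = 22
(the next term ⌊988/43^2⌋ = 0, terminating the sum). Summing: v_43(988!) = 22 = 22.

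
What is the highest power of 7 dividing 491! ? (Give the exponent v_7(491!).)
v_7(491!) = 81

Legendre's formula: v_p(n!) = Σ_{k ≥ 1} ⌊n / p^k⌋. For p = 7, n = 491, the terms are:
  ⌊491/7^1⌋ = ⌊491/7⌋ = 70
  ⌊491/7^2⌋ = ⌊491/49⌋ = 10
  ⌊491/7^3⌋ = ⌊491/343⌋ = 1
(the next term ⌊491/7^4⌋ = 0, terminating the sum). Summing: v_7(491!) = 70 + 10 + 1 = 81.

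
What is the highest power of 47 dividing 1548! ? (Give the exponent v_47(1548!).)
v_47(1548!) = 32

Legendre's formula: v_p(n!) = Σ_{k ≥ 1} ⌊n / p^k⌋. For p = 47, n = 1548, the terms are:
  ⌊1548/47^1⌋ = ⌊1548/47⌋ = 32
(the next term ⌊1548/47^2⌋ = 0, terminating the sum). Summing: v_47(1548!) = 32 = 32.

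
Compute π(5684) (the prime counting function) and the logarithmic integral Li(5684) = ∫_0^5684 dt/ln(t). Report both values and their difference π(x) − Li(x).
π(5684) = 748;  Li(5684) ≈ 763.98;  π(x) − Li(x) ≈ -15.98.

Direct count of primes ≤ 5684 gives π(5684) = 748. Numerical evaluation of the logarithmic integral gives Li(5684) ≈ 763.98. The difference π(x) − Li(x) ≈ -15.98 is typically negative for small/moderate x (Li(x) overestimates), though Littlewood's theorem shows this sign changes infinitely often.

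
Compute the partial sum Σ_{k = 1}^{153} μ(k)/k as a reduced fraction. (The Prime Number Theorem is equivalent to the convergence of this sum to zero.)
Σ μ(k)/k = 498553581288971583508015817946071430122138094746515981177/75106511663943725776296745409664000450228387787452181363970

Values of μ(k) for 1 ≤ k ≤ 153: μ(1) = 1, μ(2) = -1, μ(3) = -1, μ(5) = -1, μ(6) = 1, μ(7) = -1, μ(10) = 1, μ(11) = -1, μ(13) = -1, μ(14) = 1, μ(15) = 1, μ(17) = -1, μ(19) = -1, μ(21) = 1, μ(22) = 1, μ(23) = -1, μ(26) = 1, μ(29) = -1, μ(30) = -1, μ(31) = -1, μ(33) = 1, μ(34) = 1, μ(35) = 1, μ(37) = -1, μ(38) = 1, μ(39) = 1, μ(41) = -1, μ(42) = -1, μ(43) = -1, μ(46) = 1, μ(47) = -1, μ(51) = 1, μ(53) = -1, μ(55) = 1, μ(57) = 1, μ(58) = 1, μ(59) = -1, μ(61) = -1, μ(62) = 1, μ(65) = 1, μ(66) = -1, μ(67) = -1, μ(69) = 1, μ(70) = -1, μ(71) = -1, μ(73) = -1, μ(74) = 1, μ(77) = 1, μ(78) = -1, μ(79) = -1, μ(82) = 1, μ(83) = -1, μ(85) = 1, μ(86) = 1, μ(87) = 1, μ(89) = -1, μ(91) = 1, μ(93) = 1, μ(94) = 1, μ(95) = 1, μ(97) = -1, μ(101) = -1, μ(102) = -1, μ(103) = -1, μ(105) = -1, μ(106) = 1, μ(107) = -1, μ(109) = -1, μ(110) = -1, μ(111) = 1, μ(113) = -1, μ(114) = -1, μ(115) = 1, μ(118) = 1, μ(119) = 1, μ(122) = 1, μ(123) = 1, μ(127) = -1, μ(129) = 1, μ(130) = -1, μ(131) = -1, μ(133) = 1, μ(134) = 1, μ(137) = -1, μ(138) = -1, μ(139) = -1, μ(141) = 1, μ(142) = 1, μ(143) = 1, μ(145) = 1, μ(146) = 1, μ(149) = -1, μ(151) = -1, with μ = 0 on non-squarefree integers. Summing μ(k)/k for k where μ(k) ≠ 0 gives 498553581288971583508015817946071430122138094746515981177/75106511663943725776296745409664000450228387787452181363970 ≈ 0.0066. (PNT ⟺ this sum → 0 as n → ∞.)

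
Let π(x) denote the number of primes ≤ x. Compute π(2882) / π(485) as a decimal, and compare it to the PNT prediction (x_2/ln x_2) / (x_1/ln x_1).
π(2882)/π(485) = 417/92 ≈ 4.5326;  PNT prediction ≈ 4.6130.

π(485) = 92 and π(2882) = 417, so π(2882)/π(485) ≈ 4.5326. The PNT-predicted ratio is (2882/ln(2882)) / (485/ln(485)) ≈ 4.6130. The two agree to within a few percent, as expected.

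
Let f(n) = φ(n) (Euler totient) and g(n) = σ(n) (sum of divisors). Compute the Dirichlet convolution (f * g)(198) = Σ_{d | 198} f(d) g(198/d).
(φ * σ)(198) = 2376

Divisors of 198: [1, 2, 3, 6, 9, 11, 18, 22, 33, 66, 99, 198]. For each d | 198:
  d = 1: φ(1) · σ(198/1) = 1 · 468 = 468
  d = 2: φ(2) · σ(198/2) = 1 · 156 = 156
  d = 3: φ(3) · σ(198/3) = 2 · 144 = 288
  d = 6: φ(6) · σ(198/6) = 2 · 48 = 96
  d = 9: φ(9) · σ(198/9) = 6 · 36 = 216
  d = 11: φ(11) · σ(198/11) = 10 · 39 = 390
  d = 18: φ(18) · σ(198/18) = 6 · 12 = 72
  d = 22: φ(22) · σ(198/22) = 10 · 13 = 130
  d = 33: φ(33) · σ(198/33) = 20 · 12 = 240
  d = 66: φ(66) · σ(198/66) = 20 · 4 = 80
  d = 99: φ(99) · σ(198/99) = 60 · 3 = 180
  d = 198: φ(198) · σ(198/198) = 60 · 1 = 60
Summing: (φ * σ)(198) = 468 + 156 + 288 + 96 + 216 + 390 + 72 + 130 + 240 + 80 + 180 + 60 = 2376.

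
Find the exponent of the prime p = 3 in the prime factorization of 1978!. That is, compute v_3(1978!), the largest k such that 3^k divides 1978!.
v_3(1978!) = 985

Legendre's formula: v_p(n!) = Σ_{k ≥ 1} ⌊n / p^k⌋. For p = 3, n = 1978, the terms are:
  ⌊1978/3^1⌋ = ⌊1978/3⌋ = 659
  ⌊1978/3^2⌋ = ⌊1978/9⌋ = 219
  ⌊1978/3^3⌋ = ⌊1978/27⌋ = 73
  ⌊1978/3^4⌋ = ⌊1978/81⌋ = 24
  ⌊1978/3^5⌋ = ⌊1978/243⌋ = 8
  ⌊1978/3^6⌋ = ⌊1978/729⌋ = 2
(the next term ⌊1978/3^7⌋ = 0, terminating the sum). Summing: v_3(1978!) = 659 + 219 + 73 + 24 + 8 + 2 = 985.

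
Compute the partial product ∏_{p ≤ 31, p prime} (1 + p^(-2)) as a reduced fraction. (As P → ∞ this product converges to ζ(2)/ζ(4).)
∏ = 7292191856800000/4827887490090357

The primes p ≤ 31 are [2, 3, 5, 7, 11, 13, 17, 19, 23, 29, 31]. For each, (1 + 1/p^2) = (p^2 + 1)/p^2. Multiplying these fractions over p ∈ [2, 3, 5, 7, 11, 13, 17, 19, 23, 29, 31] gives 7292191856800000/4827887490090357. (In the limit P → ∞ this tends to ζ(2)/ζ(4).)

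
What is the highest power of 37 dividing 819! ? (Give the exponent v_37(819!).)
v_37(819!) = 22

Legendre's formula: v_p(n!) = Σ_{k ≥ 1} ⌊n / p^k⌋. For p = 37, n = 819, the terms are:
  ⌊819/37^1⌋ = ⌊819/37⌋ = 22
(the next term ⌊819/37^2⌋ = 0, terminating the sum). Summing: v_37(819!) = 22 = 22.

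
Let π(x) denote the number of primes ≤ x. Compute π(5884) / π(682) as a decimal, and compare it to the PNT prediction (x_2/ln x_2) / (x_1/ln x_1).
π(5884)/π(682) = 775/123 ≈ 6.3008;  PNT prediction ≈ 6.4856.

π(682) = 123 and π(5884) = 775, so π(5884)/π(682) ≈ 6.3008. The PNT-predicted ratio is (5884/ln(5884)) / (682/ln(682)) ≈ 6.4856. The two agree to within a few percent, as expected.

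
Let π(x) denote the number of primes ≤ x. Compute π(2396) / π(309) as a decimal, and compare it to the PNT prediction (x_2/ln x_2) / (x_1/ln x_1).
π(2396)/π(309) = 356/63 ≈ 5.6508;  PNT prediction ≈ 5.7131.

π(309) = 63 and π(2396) = 356, so π(2396)/π(309) ≈ 5.6508. The PNT-predicted ratio is (2396/ln(2396)) / (309/ln(309)) ≈ 5.7131. The two agree to within a few percent, as expected.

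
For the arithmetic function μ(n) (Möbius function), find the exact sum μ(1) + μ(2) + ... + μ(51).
Σ_{n ≤ 51} μ(n) = -2

Compute μ(n) for each 1 ≤ n ≤ 51: μ(1) = 1, μ(2) = -1, μ(3) = -1, μ(4) = 0, μ(5) = -1, μ(6) = 1, μ(7) = -1, μ(8) = 0, μ(9) = 0, μ(10) = 1, μ(11) = -1, μ(12) = 0, μ(13) = -1, μ(14) = 1, μ(15) = 1, μ(16) = 0, μ(17) = -1, μ(18) = 0, μ(19) = -1, μ(20) = 0, μ(21) = 1, μ(22) = 1, μ(23) = -1, μ(24) = 0, μ(25) = 0, μ(26) = 1, μ(27) = 0, μ(28) = 0, μ(29) = -1, μ(30) = -1, μ(31) = -1, μ(32) = 0, μ(33) = 1, μ(34) = 1, μ(35) = 1, μ(36) = 0, μ(37) = -1, μ(38) = 1, μ(39) = 1, μ(40) = 0, μ(41) = -1, μ(42) = -1, μ(43) = -1, μ(44) = 0, μ(45) = 0, μ(46) = 1, μ(47) = -1, μ(48) = 0, μ(49) = 0, μ(50) = 0, μ(51) = 1. Summing all 51 values: -2. (Mertens function M(x) = Σ_{n ≤ x} μ(n); on average M(x) should be small (PNT ⟺ M(x) = o(x)).)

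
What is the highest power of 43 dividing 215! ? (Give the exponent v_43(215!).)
v_43(215!) = 5

Legendre's formula: v_p(n!) = Σ_{k ≥ 1} ⌊n / p^k⌋. For p = 43, n = 215, the terms are:
  ⌊215/43^1⌋ = ⌊215/43⌋ = 5
(the next term ⌊215/43^2⌋ = 0, terminating the sum). Summing: v_43(215!) = 5 = 5.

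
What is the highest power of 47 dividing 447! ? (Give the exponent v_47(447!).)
v_47(447!) = 9

Legendre's formula: v_p(n!) = Σ_{k ≥ 1} ⌊n / p^k⌋. For p = 47, n = 447, the terms are:
  ⌊447/47^1⌋ = ⌊447/47⌋ = 9
(the next term ⌊447/47^2⌋ = 0, terminating the sum). Summing: v_47(447!) = 9 = 9.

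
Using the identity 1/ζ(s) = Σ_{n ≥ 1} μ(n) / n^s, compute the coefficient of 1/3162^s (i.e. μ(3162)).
μ(3162) = 1

Factor n = 3162 = 2 · 3 · 17 · 31. μ(n) = 0 if any exponent ≥ 2 (not squarefree); otherwise μ(n) = (−1)^{ω(n)} where ω(n) is the number of distinct prime factors. Applying: μ(3162) = 1.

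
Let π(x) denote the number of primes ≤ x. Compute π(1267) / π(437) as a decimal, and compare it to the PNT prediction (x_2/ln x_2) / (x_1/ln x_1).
π(1267)/π(437) = 205/84 ≈ 2.4405;  PNT prediction ≈ 2.4673.

π(437) = 84 and π(1267) = 205, so π(1267)/π(437) ≈ 2.4405. The PNT-predicted ratio is (1267/ln(1267)) / (437/ln(437)) ≈ 2.4673. The two agree to within a few percent, as expected.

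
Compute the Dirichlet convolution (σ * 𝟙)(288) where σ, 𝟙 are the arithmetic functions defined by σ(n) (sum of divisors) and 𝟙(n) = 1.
(σ * 𝟙)(288) = 2160

Divisors of 288: [1, 2, 3, 4, 6, 8, 9, 12, 16, 18, 24, 32, 36, 48, 72, 96, 144, 288]. For each d | 288:
  d = 1: σ(1) · 𝟙(288/1) = 1 · 1 = 1
  d = 2: σ(2) · 𝟙(288/2) = 3 · 1 = 3
  d = 3: σ(3) · 𝟙(288/3) = 4 · 1 = 4
  d = 4: σ(4) · 𝟙(288/4) = 7 · 1 = 7
  d = 6: σ(6) · 𝟙(288/6) = 12 · 1 = 12
  d = 8: σ(8) · 𝟙(288/8) = 15 · 1 = 15
  d = 9: σ(9) · 𝟙(288/9) = 13 · 1 = 13
  d = 12: σ(12) · 𝟙(288/12) = 28 · 1 = 28
  d = 16: σ(16) · 𝟙(288/16) = 31 · 1 = 31
  d = 18: σ(18) · 𝟙(288/18) = 39 · 1 = 39
  d = 24: σ(24) · 𝟙(288/24) = 60 · 1 = 60
  d = 32: σ(32) · 𝟙(288/32) = 63 · 1 = 63
  d = 36: σ(36) · 𝟙(288/36) = 91 · 1 = 91
  d = 48: σ(48) · 𝟙(288/48) = 124 · 1 = 124
  d = 72: σ(72) · 𝟙(288/72) = 195 · 1 = 195
  d = 96: σ(96) · 𝟙(288/96) = 252 · 1 = 252
  d = 144: σ(144) · 𝟙(288/144) = 403 · 1 = 403
  d = 288: σ(288) · 𝟙(288/288) = 819 · 1 = 819
Summing: (σ * 𝟙)(288) = 1 + 3 + 4 + 7 + 12 + 15 + 13 + 28 + 31 + 39 + 60 + 63 + 91 + 124 + 195 + 252 + 403 + 819 = 2160.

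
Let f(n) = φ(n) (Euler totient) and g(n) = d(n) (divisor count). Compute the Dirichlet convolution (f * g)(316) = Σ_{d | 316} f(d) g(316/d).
(φ * d)(316) = 560

Divisors of 316: [1, 2, 4, 79, 158, 316]. For each d | 316:
  d = 1: φ(1) · d(316/1) = 1 · 6 = 6
  d = 2: φ(2) · d(316/2) = 1 · 4 = 4
  d = 4: φ(4) · d(316/4) = 2 · 2 = 4
  d = 79: φ(79) · d(316/79) = 78 · 3 = 234
  d = 158: φ(158) · d(316/158) = 78 · 2 = 156
  d = 316: φ(316) · d(316/316) = 156 · 1 = 156
Summing: (φ * d)(316) = 6 + 4 + 4 + 234 + 156 + 156 = 560.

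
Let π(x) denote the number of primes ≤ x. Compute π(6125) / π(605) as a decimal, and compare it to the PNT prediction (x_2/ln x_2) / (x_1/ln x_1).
π(6125)/π(605) = 798/110 ≈ 7.2545;  PNT prediction ≈ 7.4364.

π(605) = 110 and π(6125) = 798, so π(6125)/π(605) ≈ 7.2545. The PNT-predicted ratio is (6125/ln(6125)) / (605/ln(605)) ≈ 7.4364. The two agree to within a few percent, as expected.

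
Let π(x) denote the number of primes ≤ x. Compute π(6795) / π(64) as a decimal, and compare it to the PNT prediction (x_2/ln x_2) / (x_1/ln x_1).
π(6795)/π(64) = 875/18 ≈ 48.6111;  PNT prediction ≈ 50.0407.

π(64) = 18 and π(6795) = 875, so π(6795)/π(64) ≈ 48.6111. The PNT-predicted ratio is (6795/ln(6795)) / (64/ln(64)) ≈ 50.0407. The two agree to within a few percent, as expected.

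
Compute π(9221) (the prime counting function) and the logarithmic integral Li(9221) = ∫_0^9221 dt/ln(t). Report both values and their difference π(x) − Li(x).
π(9221) = 1143;  Li(9221) ≈ 1161.19;  π(x) − Li(x) ≈ -18.19.

Direct count of primes ≤ 9221 gives π(9221) = 1143. Numerical evaluation of the logarithmic integral gives Li(9221) ≈ 1161.19. The difference π(x) − Li(x) ≈ -18.19 is typically negative for small/moderate x (Li(x) overestimates), though Littlewood's theorem shows this sign changes infinitely often.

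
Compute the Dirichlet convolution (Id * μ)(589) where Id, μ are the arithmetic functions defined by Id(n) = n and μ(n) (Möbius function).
(Id * μ)(589) = 540

Divisors of 589: [1, 19, 31, 589]. For each d | 589:
  d = 1: Id(1) · μ(589/1) = 1 · 1 = 1
  d = 19: Id(19) · μ(589/19) = 19 · -1 = -19
  d = 31: Id(31) · μ(589/31) = 31 · -1 = -31
  d = 589: Id(589) · μ(589/589) = 589 · 1 = 589
Summing: (Id * μ)(589) = 1 + -19 + -31 + 589 = 540.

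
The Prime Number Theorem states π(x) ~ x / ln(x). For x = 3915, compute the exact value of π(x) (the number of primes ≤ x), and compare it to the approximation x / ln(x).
π(3915) = 541;  x/ln(x) ≈ 473.25;  relative error ≈ 12.52%.

Directly count primes up to 3915: π(3915) = 541. The PNT approximation gives 3915/ln(3915) ≈ 3915/8.27257 ≈ 473.25. Relative error (π(x) − x/ln(x)) / π(x) ≈ 12.52%; the approximation is known to undercount slightly (Li(x) is a better estimate).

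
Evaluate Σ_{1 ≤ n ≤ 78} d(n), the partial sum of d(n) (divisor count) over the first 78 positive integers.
Σ_{n ≤ 78} d(n) = 356

Compute d(n) for each 1 ≤ n ≤ 78: d(1) = 1, d(2) = 2, d(3) = 2, d(4) = 3, d(5) = 2, d(6) = 4, d(7) = 2, d(8) = 4, d(9) = 3, d(10) = 4, d(11) = 2, d(12) = 6, d(13) = 2, d(14) = 4, d(15) = 4, d(16) = 5, d(17) = 2, d(18) = 6, d(19) = 2, d(20) = 6, d(21) = 4, d(22) = 4, d(23) = 2, d(24) = 8, d(25) = 3, d(26) = 4, d(27) = 4, d(28) = 6, d(29) = 2, d(30) = 8, d(31) = 2, d(32) = 6, d(33) = 4, d(34) = 4, d(35) = 4, d(36) = 9, d(37) = 2, d(38) = 4, d(39) = 4, d(40) = 8, d(41) = 2, d(42) = 8, d(43) = 2, d(44) = 6, d(45) = 6, d(46) = 4, d(47) = 2, d(48) = 10, d(49) = 3, d(50) = 6, d(51) = 4, d(52) = 6, d(53) = 2, d(54) = 8, d(55) = 4, d(56) = 8, d(57) = 4, d(58) = 4, d(59) = 2, d(60) = 12, d(61) = 2, d(62) = 4, d(63) = 6, d(64) = 7, d(65) = 4, d(66) = 8, d(67) = 2, d(68) = 6, d(69) = 4, d(70) = 8, d(71) = 2, d(72) = 12, d(73) = 2, d(74) = 4, d(75) = 6, d(76) = 6, d(77) = 4, d(78) = 8. Summing all 78 values: 356. (Dirichlet's divisor formula: Σ_{n ≤ x} d(n) = x ln(x) + (2γ − 1) x + O(√x). For x = 78, the asymptotic estimate is ≈ 351.87.)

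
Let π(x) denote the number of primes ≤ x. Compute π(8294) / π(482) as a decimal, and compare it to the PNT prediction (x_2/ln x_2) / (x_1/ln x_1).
π(8294)/π(482) = 1041/92 ≈ 11.3152;  PNT prediction ≈ 11.7814.

π(482) = 92 and π(8294) = 1041, so π(8294)/π(482) ≈ 11.3152. The PNT-predicted ratio is (8294/ln(8294)) / (482/ln(482)) ≈ 11.7814. The two agree to within a few percent, as expected.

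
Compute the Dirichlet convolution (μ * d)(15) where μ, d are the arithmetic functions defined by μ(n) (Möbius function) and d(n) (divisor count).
(μ * d)(15) = 1

Divisors of 15: [1, 3, 5, 15]. For each d | 15:
  d = 1: μ(1) · d(15/1) = 1 · 4 = 4
  d = 3: μ(3) · d(15/3) = -1 · 2 = -2
  d = 5: μ(5) · d(15/5) = -1 · 2 = -2
  d = 15: μ(15) · d(15/15) = 1 · 1 = 1
Summing: (μ * d)(15) = 4 + -2 + -2 + 1 = 1.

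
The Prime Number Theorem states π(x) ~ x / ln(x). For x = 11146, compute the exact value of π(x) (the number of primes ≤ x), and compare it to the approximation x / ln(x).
π(11146) = 1349;  x/ln(x) ≈ 1196.07;  relative error ≈ 11.34%.

Directly count primes up to 11146: π(11146) = 1349. The PNT approximation gives 11146/ln(11146) ≈ 11146/9.31884 ≈ 1196.07. Relative error (π(x) − x/ln(x)) / π(x) ≈ 11.34%; the approximation is known to undercount slightly (Li(x) is a better estimate).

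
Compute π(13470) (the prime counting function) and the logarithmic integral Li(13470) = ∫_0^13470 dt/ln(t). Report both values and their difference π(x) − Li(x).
π(13470) = 1597;  Li(13470) ≈ 1616.63;  π(x) − Li(x) ≈ -19.63.

Direct count of primes ≤ 13470 gives π(13470) = 1597. Numerical evaluation of the logarithmic integral gives Li(13470) ≈ 1616.63. The difference π(x) − Li(x) ≈ -19.63 is typically negative for small/moderate x (Li(x) overestimates), though Littlewood's theorem shows this sign changes infinitely often.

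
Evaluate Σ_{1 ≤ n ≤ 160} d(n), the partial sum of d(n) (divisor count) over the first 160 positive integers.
Σ_{n ≤ 160} d(n) = 842

Compute d(n) for each 1 ≤ n ≤ 160: d(1) = 1, d(2) = 2, d(3) = 2, d(4) = 3, d(5) = 2, d(6) = 4, d(7) = 2, d(8) = 4, d(9) = 3, d(10) = 4, d(11) = 2, d(12) = 6, d(13) = 2, d(14) = 4, d(15) = 4, d(16) = 5, d(17) = 2, d(18) = 6, d(19) = 2, d(20) = 6, d(21) = 4, d(22) = 4, d(23) = 2, d(24) = 8, d(25) = 3, d(26) = 4, d(27) = 4, d(28) = 6, d(29) = 2, d(30) = 8, d(31) = 2, d(32) = 6, d(33) = 4, d(34) = 4, d(35) = 4, d(36) = 9, d(37) = 2, d(38) = 4, d(39) = 4, d(40) = 8, d(41) = 2, d(42) = 8, d(43) = 2, d(44) = 6, d(45) = 6, d(46) = 4, d(47) = 2, d(48) = 10, d(49) = 3, d(50) = 6, d(51) = 4, d(52) = 6, d(53) = 2, d(54) = 8, d(55) = 4, d(56) = 8, d(57) = 4, d(58) = 4, d(59) = 2, d(60) = 12, d(61) = 2, d(62) = 4, d(63) = 6, d(64) = 7, d(65) = 4, d(66) = 8, d(67) = 2, d(68) = 6, d(69) = 4, d(70) = 8, d(71) = 2, d(72) = 12, d(73) = 2, d(74) = 4, d(75) = 6, d(76) = 6, d(77) = 4, d(78) = 8, d(79) = 2, d(80) = 10, d(81) = 5, d(82) = 4, d(83) = 2, d(84) = 12, d(85) = 4, d(86) = 4, d(87) = 4, d(88) = 8, d(89) = 2, d(90) = 12, d(91) = 4, d(92) = 6, d(93) = 4, d(94) = 4, d(95) = 4, d(96) = 12, d(97) = 2, d(98) = 6, d(99) = 6, d(100) = 9, d(101) = 2, d(102) = 8, d(103) = 2, d(104) = 8, d(105) = 8, d(106) = 4, d(107) = 2, d(108) = 12, d(109) = 2, d(110) = 8, d(111) = 4, d(112) = 10, d(113) = 2, d(114) = 8, d(115) = 4, d(116) = 6, d(117) = 6, d(118) = 4, d(119) = 4, d(120) = 16, d(121) = 3, d(122) = 4, d(123) = 4, d(124) = 6, d(125) = 4, d(126) = 12, d(127) = 2, d(128) = 8, d(129) = 4, d(130) = 8, d(131) = 2, d(132) = 12, d(133) = 4, d(134) = 4, d(135) = 8, d(136) = 8, d(137) = 2, d(138) = 8, d(139) = 2, d(140) = 12, d(141) = 4, d(142) = 4, d(143) = 4, d(144) = 15, d(145) = 4, d(146) = 4, d(147) = 6, d(148) = 6, d(149) = 2, d(150) = 12, d(151) = 2, d(152) = 8, d(153) = 6, d(154) = 8, d(155) = 4, d(156) = 12, d(157) = 2, d(158) = 4, d(159) = 4, d(160) = 12. Summing all 160 values: 842. (Dirichlet's divisor formula: Σ_{n ≤ x} d(n) = x ln(x) + (2γ − 1) x + O(√x). For x = 160, the asymptotic estimate is ≈ 836.74.)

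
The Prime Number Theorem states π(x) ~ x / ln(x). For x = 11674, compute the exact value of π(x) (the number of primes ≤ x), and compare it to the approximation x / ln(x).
π(11674) = 1400;  x/ln(x) ≈ 1246.54;  relative error ≈ 10.96%.

Directly count primes up to 11674: π(11674) = 1400. The PNT approximation gives 11674/ln(11674) ≈ 11674/9.36512 ≈ 1246.54. Relative error (π(x) − x/ln(x)) / π(x) ≈ 10.96%; the approximation is known to undercount slightly (Li(x) is a better estimate).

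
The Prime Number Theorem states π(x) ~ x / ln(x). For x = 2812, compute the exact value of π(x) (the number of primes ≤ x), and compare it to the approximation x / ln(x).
π(2812) = 409;  x/ln(x) ≈ 354.08;  relative error ≈ 13.43%.

Directly count primes up to 2812: π(2812) = 409. The PNT approximation gives 2812/ln(2812) ≈ 2812/7.94165 ≈ 354.08. Relative error (π(x) − x/ln(x)) / π(x) ≈ 13.43%; the approximation is known to undercount slightly (Li(x) is a better estimate).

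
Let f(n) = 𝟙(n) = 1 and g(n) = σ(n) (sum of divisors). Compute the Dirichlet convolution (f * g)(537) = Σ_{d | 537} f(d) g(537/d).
(𝟙 * σ)(537) = 905

Divisors of 537: [1, 3, 179, 537]. For each d | 537:
  d = 1: 𝟙(1) · σ(537/1) = 1 · 720 = 720
  d = 3: 𝟙(3) · σ(537/3) = 1 · 180 = 180
  d = 179: 𝟙(179) · σ(537/179) = 1 · 4 = 4
  d = 537: 𝟙(537) · σ(537/537) = 1 · 1 = 1
Summing: (𝟙 * σ)(537) = 720 + 180 + 4 + 1 = 905.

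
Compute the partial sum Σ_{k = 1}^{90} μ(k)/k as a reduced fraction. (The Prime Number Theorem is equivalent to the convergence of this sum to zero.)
Σ μ(k)/k = -34833113669423893495541895404789/23768741896345550770650537601358310

Values of μ(k) for 1 ≤ k ≤ 90: μ(1) = 1, μ(2) = -1, μ(3) = -1, μ(5) = -1, μ(6) = 1, μ(7) = -1, μ(10) = 1, μ(11) = -1, μ(13) = -1, μ(14) = 1, μ(15) = 1, μ(17) = -1, μ(19) = -1, μ(21) = 1, μ(22) = 1, μ(23) = -1, μ(26) = 1, μ(29) = -1, μ(30) = -1, μ(31) = -1, μ(33) = 1, μ(34) = 1, μ(35) = 1, μ(37) = -1, μ(38) = 1, μ(39) = 1, μ(41) = -1, μ(42) = -1, μ(43) = -1, μ(46) = 1, μ(47) = -1, μ(51) = 1, μ(53) = -1, μ(55) = 1, μ(57) = 1, μ(58) = 1, μ(59) = -1, μ(61) = -1, μ(62) = 1, μ(65) = 1, μ(66) = -1, μ(67) = -1, μ(69) = 1, μ(70) = -1, μ(71) = -1, μ(73) = -1, μ(74) = 1, μ(77) = 1, μ(78) = -1, μ(79) = -1, μ(82) = 1, μ(83) = -1, μ(85) = 1, μ(86) = 1, μ(87) = 1, μ(89) = -1, with μ = 0 on non-squarefree integers. Summing μ(k)/k for k where μ(k) ≠ 0 gives -34833113669423893495541895404789/23768741896345550770650537601358310 ≈ -0.0015. (PNT ⟺ this sum → 0 as n → ∞.)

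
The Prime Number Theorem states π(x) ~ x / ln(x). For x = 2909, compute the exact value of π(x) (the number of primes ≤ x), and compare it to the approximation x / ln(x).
π(2909) = 421;  x/ln(x) ≈ 364.74;  relative error ≈ 13.36%.

Directly count primes up to 2909: π(2909) = 421. The PNT approximation gives 2909/ln(2909) ≈ 2909/7.97556 ≈ 364.74. Relative error (π(x) − x/ln(x)) / π(x) ≈ 13.36%; the approximation is known to undercount slightly (Li(x) is a better estimate).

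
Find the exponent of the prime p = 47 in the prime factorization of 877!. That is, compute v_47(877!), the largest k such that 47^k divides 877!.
v_47(877!) = 18

Legendre's formula: v_p(n!) = Σ_{k ≥ 1} ⌊n / p^k⌋. For p = 47, n = 877, the terms are:
  ⌊877/47^1⌋ = ⌊877/47⌋ = 18
(the next term ⌊877/47^2⌋ = 0, terminating the sum). Summing: v_47(877!) = 18 = 18.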